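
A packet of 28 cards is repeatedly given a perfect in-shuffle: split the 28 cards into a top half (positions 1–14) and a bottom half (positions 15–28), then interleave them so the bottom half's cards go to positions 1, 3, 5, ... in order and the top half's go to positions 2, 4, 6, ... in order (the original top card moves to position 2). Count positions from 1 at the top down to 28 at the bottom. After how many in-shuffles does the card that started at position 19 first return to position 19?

28

Follow position 19 under repeated in-shuffles:
19 → 9 → 18 → 7 → 14 → 28 → 27 → 25 → ... → 19 (length 28)
It first returns after 28 in-shuffles.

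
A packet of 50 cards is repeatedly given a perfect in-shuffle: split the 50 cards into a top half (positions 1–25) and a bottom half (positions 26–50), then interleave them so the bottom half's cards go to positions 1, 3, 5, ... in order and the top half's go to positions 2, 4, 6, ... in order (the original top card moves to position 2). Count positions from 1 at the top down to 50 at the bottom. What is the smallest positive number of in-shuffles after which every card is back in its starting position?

The in-shuffle permutes the 50 positions with cycle lengths [2, 8, 8, 8, 8, 8, 8].
Every card is home exactly when every cycle has completed a whole number of laps, i.e. after lcm(2, 8) = 8 in-shuffles.

8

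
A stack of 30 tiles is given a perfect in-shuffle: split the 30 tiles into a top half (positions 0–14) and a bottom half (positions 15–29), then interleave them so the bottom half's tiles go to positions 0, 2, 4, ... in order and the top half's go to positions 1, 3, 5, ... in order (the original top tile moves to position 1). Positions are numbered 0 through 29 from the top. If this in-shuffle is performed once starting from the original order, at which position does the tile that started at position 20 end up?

10

Track the tile's position through each in-shuffle:
20 → 10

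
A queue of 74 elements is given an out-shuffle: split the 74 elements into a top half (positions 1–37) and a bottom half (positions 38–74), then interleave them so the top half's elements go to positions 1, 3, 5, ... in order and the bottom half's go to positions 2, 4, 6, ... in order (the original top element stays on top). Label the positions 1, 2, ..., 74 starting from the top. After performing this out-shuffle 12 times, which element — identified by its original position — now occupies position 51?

Work backwards from position 51, undoing one out-shuffle at a time:
51 ← 26 ← 50 ← 62 ← 68 ← 71 ← 36 ← 55 ← 28 ← 51 ← 26 ← 50 ← 62
So the element now at position 51 started at position 62.

62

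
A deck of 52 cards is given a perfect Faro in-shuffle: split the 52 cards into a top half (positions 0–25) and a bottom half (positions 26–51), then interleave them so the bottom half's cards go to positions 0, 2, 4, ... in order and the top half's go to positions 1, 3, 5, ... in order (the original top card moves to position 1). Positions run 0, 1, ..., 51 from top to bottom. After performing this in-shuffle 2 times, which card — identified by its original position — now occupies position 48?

Work backwards from position 48, undoing one in-shuffle at a time:
48 ← 50 ← 51
So the card now at position 48 started at position 51.

51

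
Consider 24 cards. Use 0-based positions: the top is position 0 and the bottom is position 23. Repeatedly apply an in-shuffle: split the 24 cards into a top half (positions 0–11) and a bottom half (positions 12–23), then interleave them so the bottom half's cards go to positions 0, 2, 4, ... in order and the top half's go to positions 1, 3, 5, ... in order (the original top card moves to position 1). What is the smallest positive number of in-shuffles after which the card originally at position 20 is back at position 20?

Follow position 20 under repeated in-shuffles:
20 → 16 → 8 → 17 → 10 → 21 → 18 → 12 → 0 → 1 → 3 → 7 → 15 → 6 → 13 → 2 → 5 → 11 → 23 → 22 → 20
It first returns after 20 in-shuffles.

20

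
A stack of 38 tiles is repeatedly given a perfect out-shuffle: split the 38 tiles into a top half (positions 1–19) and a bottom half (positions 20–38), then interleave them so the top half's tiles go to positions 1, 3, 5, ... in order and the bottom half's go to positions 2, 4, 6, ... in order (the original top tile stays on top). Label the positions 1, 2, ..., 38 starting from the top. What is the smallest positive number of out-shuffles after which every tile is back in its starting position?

36

The out-shuffle permutes the 38 positions with cycle lengths [1, 1, 36].
Every tile is home exactly when every cycle has completed a whole number of laps, i.e. after lcm(1, 36) = 36 out-shuffles.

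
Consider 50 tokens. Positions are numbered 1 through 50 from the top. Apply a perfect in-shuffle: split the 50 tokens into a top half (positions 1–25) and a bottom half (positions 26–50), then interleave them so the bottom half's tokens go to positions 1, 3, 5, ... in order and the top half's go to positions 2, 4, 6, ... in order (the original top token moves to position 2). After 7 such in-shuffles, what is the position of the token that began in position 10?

Track the token's position through each in-shuffle:
10 → 20 → 40 → 29 → 7 → 14 → 28 → 5

5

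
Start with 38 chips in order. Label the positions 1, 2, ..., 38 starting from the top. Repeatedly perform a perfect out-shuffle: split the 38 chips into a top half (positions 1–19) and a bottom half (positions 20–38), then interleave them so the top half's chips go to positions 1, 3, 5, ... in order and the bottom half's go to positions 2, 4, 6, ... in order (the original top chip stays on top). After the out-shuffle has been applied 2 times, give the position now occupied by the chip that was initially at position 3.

Track the chip's position through each out-shuffle:
3 → 5 → 9

9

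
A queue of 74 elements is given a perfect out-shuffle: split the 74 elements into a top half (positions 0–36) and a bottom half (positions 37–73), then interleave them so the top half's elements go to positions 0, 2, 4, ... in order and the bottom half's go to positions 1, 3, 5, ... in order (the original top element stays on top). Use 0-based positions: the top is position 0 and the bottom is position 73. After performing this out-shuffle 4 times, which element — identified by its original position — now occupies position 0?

0

Work backwards from position 0, undoing one out-shuffle at a time:
0 ← 0 ← 0 ← 0 ← 0
So the element now at position 0 started at position 0.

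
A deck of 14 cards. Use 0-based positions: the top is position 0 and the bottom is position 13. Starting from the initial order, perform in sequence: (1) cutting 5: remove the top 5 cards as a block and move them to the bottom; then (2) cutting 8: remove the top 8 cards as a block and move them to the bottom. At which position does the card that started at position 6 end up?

Track the card from position 6 forward through each operation:
  after op 1 (cut 5): 6 → 1
  after op 2 (cut 8): 1 → 7

7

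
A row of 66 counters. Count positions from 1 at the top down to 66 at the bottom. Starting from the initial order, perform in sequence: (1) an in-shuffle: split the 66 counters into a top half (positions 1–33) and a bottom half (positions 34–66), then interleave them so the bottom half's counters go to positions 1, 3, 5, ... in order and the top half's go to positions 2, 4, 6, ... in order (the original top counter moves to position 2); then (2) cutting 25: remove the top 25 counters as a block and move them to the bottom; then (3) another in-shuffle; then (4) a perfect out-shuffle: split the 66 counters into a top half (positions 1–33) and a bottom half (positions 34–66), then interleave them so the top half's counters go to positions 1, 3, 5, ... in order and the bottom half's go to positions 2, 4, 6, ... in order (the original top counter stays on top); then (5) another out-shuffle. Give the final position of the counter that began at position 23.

35

Track the counter from position 23 forward through each operation:
  after op 1 (in-shuffle): 23 → 46
  after op 2 (cut 25): 46 → 21
  after op 3 (in-shuffle): 21 → 42
  after op 4 (out-shuffle): 42 → 18
  after op 5 (out-shuffle): 18 → 35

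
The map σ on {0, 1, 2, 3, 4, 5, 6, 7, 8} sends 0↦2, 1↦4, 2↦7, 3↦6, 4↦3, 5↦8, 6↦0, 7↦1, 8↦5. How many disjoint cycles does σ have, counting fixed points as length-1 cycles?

2

Cycle decomposition: (0 2 7 1 4 3 6) (5 8).
2 cycles.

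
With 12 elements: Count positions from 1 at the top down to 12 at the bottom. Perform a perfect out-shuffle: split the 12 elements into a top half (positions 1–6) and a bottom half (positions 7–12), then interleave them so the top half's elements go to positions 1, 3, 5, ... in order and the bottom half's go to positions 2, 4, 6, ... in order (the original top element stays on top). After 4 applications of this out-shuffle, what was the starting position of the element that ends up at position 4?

Work backwards from position 4, undoing one out-shuffle at a time:
4 ← 8 ← 10 ← 11 ← 6
So the element now at position 4 started at position 6.

6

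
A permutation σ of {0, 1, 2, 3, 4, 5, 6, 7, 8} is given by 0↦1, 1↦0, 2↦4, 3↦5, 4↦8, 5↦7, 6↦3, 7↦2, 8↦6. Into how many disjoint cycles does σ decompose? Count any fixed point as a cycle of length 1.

Cycle decomposition: (0 1) (2 4 8 6 3 5 7).
2 cycles.

2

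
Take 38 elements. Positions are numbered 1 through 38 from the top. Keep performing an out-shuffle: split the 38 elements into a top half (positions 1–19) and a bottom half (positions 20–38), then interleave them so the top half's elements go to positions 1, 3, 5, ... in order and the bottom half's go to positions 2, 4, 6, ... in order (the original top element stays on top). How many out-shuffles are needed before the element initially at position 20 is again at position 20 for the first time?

Follow position 20 under repeated out-shuffles:
20 → 2 → 3 → 5 → 9 → 17 → 33 → 28 → ... → 20 (length 36)
It first returns after 36 out-shuffles.

36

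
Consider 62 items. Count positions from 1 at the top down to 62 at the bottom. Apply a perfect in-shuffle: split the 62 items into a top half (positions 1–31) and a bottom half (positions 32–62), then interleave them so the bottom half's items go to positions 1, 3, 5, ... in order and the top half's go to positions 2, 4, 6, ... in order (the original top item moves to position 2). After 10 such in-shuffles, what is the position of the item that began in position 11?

Track the item's position through each in-shuffle:
11 → 22 → 44 → 25 → 50 → 37 → 11 → 22 → 44 → 25 → 50

50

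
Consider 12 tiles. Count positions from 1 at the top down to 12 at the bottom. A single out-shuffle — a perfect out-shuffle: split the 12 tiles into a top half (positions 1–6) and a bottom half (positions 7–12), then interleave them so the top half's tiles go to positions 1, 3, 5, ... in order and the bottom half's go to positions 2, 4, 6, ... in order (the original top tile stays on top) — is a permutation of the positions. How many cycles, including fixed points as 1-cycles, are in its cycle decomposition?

3

Trace each unvisited position around until it returns:
(1) (2 3 5 9 6 11 10 8 4 7) (12)
3 cycles in total.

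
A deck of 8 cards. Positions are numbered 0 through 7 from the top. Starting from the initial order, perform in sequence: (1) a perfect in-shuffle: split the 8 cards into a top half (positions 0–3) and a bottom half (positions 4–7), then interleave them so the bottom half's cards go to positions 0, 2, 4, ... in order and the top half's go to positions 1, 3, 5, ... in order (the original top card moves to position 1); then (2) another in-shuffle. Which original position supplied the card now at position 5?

5

Undo the operations in reverse order, starting from position 5:
  undo op 2 (in-shuffle, from top half): 5 ← 2
  undo op 1 (in-shuffle, from bottom half): 2 ← 5
So the card at position 5 came from original position 5.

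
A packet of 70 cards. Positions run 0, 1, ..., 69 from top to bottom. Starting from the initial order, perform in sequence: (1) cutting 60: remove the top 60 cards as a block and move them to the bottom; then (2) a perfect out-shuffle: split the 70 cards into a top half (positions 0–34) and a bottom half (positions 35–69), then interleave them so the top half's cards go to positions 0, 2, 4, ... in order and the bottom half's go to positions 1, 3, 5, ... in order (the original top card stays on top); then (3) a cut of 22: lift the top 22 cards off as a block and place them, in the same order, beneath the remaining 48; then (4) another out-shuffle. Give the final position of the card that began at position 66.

51

Track the card from position 66 forward through each operation:
  after op 1 (cut 60): 66 → 6
  after op 2 (out-shuffle): 6 → 12
  after op 3 (cut 22): 12 → 60
  after op 4 (out-shuffle): 60 → 51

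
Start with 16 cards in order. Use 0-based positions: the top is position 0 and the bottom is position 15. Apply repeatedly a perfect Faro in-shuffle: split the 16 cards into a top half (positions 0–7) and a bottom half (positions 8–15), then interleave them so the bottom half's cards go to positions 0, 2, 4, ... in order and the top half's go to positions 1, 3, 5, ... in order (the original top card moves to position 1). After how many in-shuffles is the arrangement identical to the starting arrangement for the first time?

The in-shuffle permutes the 16 positions with cycle lengths [8, 8].
Every card is home exactly when every cycle has completed a whole number of laps, i.e. after lcm(8) = 8 in-shuffles.

8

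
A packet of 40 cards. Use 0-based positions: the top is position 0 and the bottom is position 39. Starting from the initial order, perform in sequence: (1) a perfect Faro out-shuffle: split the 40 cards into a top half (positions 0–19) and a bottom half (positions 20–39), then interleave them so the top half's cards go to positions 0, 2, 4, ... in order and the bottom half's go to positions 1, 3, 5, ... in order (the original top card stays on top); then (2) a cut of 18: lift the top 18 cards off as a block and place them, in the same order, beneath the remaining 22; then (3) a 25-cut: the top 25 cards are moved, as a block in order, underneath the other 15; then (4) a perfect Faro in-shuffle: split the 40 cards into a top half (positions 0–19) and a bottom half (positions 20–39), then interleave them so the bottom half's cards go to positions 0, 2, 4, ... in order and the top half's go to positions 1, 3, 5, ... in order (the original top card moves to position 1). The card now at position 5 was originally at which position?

22

Undo the operations in reverse order, starting from position 5:
  undo op 4 (in-shuffle, from top half): 5 ← 2
  undo op 3 (cut 25): 2 ← 27
  undo op 2 (cut 18): 27 ← 5
  undo op 1 (out-shuffle, from bottom half): 5 ← 22
So the card at position 5 came from original position 22.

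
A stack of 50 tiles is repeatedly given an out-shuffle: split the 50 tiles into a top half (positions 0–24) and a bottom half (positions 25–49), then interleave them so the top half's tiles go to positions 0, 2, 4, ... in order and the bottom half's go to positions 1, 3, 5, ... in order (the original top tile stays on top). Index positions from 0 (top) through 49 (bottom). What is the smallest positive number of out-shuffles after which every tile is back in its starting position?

The out-shuffle permutes the 50 positions with cycle lengths [1, 1, 3, 3, 21, 21].
Every tile is home exactly when every cycle has completed a whole number of laps, i.e. after lcm(1, 3, 21) = 21 out-shuffles.

21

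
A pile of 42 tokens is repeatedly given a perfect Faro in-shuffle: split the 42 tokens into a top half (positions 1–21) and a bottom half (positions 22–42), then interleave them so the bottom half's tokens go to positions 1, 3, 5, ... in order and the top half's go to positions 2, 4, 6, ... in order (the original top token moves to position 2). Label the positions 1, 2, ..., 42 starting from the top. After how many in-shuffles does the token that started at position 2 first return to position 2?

14

Follow position 2 under repeated in-shuffles:
2 → 4 → 8 → 16 → 32 → 21 → 42 → 41 → 39 → 35 → 27 → 11 → 22 → 1 → 2
It first returns after 14 in-shuffles.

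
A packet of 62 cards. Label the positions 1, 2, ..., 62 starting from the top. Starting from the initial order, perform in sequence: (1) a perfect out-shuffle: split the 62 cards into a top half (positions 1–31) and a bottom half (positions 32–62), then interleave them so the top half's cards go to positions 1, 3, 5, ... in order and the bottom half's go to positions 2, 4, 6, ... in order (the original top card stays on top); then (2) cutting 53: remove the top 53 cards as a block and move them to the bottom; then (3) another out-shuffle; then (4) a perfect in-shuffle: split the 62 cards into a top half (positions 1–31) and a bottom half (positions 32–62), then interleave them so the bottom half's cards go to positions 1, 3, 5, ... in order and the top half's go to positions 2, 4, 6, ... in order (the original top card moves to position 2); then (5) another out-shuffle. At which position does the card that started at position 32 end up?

Track the card from position 32 forward through each operation:
  after op 1 (out-shuffle): 32 → 2
  after op 2 (cut 53): 2 → 11
  after op 3 (out-shuffle): 11 → 21
  after op 4 (in-shuffle): 21 → 42
  after op 5 (out-shuffle): 42 → 22

22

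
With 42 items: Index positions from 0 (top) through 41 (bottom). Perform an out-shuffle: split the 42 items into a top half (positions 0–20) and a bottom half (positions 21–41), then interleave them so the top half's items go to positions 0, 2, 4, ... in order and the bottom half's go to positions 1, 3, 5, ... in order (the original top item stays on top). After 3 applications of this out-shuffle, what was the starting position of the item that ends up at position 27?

29

Work backwards from position 27, undoing one out-shuffle at a time:
27 ← 34 ← 17 ← 29
So the item now at position 27 started at position 29.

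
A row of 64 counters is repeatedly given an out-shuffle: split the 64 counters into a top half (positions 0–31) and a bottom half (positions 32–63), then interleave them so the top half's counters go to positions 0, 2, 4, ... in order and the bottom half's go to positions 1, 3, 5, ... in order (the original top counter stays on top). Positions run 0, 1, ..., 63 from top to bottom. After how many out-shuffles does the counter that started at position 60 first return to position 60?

Follow position 60 under repeated out-shuffles:
60 → 57 → 51 → 39 → 15 → 30 → 60
It first returns after 6 out-shuffles.

6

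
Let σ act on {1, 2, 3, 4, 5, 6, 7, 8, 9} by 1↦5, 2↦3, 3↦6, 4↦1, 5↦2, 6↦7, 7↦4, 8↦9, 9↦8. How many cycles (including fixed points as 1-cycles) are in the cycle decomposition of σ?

2

Cycle decomposition: (1 5 2 3 6 7 4) (8 9).
2 cycles.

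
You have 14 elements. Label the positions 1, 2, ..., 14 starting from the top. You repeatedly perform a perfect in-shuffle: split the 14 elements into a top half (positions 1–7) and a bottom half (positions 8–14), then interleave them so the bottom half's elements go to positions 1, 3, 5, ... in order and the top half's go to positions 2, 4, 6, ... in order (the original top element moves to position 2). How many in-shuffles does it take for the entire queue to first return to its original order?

The in-shuffle permutes the 14 positions with cycle lengths [2, 4, 4, 4].
Every element is home exactly when every cycle has completed a whole number of laps, i.e. after lcm(2, 4) = 4 in-shuffles.

4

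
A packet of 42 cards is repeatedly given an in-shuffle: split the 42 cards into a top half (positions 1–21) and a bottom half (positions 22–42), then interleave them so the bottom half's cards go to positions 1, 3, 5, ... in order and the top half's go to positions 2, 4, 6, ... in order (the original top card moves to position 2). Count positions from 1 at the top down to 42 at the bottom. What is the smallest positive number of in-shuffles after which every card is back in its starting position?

The in-shuffle permutes the 42 positions with cycle lengths [14, 14, 14].
Every card is home exactly when every cycle has completed a whole number of laps, i.e. after lcm(14) = 14 in-shuffles.

14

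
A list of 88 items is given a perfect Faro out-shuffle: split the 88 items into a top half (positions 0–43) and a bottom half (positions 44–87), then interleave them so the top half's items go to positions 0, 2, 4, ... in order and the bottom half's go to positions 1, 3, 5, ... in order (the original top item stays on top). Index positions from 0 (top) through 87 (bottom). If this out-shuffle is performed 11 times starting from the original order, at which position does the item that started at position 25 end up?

44

Track the item's position through each out-shuffle:
25 → 50 → 13 → 26 → 52 → 17 → 34 → 68 → 49 → 11 → 22 → 44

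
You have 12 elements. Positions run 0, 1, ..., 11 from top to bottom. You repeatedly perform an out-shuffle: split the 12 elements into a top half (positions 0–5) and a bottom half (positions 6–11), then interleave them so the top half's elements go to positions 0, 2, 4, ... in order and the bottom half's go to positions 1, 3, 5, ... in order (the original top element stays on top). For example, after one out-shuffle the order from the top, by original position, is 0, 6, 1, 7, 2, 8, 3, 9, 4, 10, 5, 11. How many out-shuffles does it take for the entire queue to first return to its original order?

10

The out-shuffle permutes the 12 positions with cycle lengths [1, 1, 10].
Every element is home exactly when every cycle has completed a whole number of laps, i.e. after lcm(1, 10) = 10 out-shuffles.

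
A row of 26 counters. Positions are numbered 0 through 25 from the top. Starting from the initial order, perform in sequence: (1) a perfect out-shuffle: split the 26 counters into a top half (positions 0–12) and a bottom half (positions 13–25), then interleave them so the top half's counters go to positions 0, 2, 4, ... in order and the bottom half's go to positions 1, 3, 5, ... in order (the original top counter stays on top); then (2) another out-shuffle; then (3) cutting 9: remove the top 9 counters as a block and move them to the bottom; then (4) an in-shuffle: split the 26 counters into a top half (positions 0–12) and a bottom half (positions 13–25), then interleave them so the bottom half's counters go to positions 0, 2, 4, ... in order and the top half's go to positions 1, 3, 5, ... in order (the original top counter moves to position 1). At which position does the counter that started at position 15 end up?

Track the counter from position 15 forward through each operation:
  after op 1 (out-shuffle): 15 → 5
  after op 2 (out-shuffle): 5 → 10
  after op 3 (cut 9): 10 → 1
  after op 4 (in-shuffle): 1 → 3

3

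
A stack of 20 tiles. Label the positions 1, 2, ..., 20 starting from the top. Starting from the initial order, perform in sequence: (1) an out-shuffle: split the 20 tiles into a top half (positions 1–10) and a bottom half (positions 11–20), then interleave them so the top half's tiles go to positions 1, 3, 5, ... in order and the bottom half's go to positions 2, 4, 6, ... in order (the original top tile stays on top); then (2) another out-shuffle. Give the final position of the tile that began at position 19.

16

Track the tile from position 19 forward through each operation:
  after op 1 (out-shuffle): 19 → 18
  after op 2 (out-shuffle): 18 → 16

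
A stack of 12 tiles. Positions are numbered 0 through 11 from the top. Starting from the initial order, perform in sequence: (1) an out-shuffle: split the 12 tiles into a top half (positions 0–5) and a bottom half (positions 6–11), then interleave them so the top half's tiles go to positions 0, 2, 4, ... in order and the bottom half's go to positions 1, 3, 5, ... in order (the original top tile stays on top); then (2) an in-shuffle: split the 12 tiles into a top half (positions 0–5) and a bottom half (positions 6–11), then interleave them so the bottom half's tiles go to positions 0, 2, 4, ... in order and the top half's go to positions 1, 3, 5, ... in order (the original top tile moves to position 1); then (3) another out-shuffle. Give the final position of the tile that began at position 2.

Track the tile from position 2 forward through each operation:
  after op 1 (out-shuffle): 2 → 4
  after op 2 (in-shuffle): 4 → 9
  after op 3 (out-shuffle): 9 → 7

7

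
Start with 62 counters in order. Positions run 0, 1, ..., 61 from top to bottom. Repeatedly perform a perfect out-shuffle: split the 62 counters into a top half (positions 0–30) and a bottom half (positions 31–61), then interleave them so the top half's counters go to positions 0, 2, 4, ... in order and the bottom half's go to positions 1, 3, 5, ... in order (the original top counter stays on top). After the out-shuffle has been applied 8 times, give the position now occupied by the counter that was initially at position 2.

Track the counter's position through each out-shuffle:
2 → 4 → 8 → 16 → 32 → 3 → 6 → 12 → 24

24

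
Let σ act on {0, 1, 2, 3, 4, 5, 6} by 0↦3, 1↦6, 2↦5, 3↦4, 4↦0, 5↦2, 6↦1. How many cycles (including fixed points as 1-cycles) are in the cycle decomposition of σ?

Cycle decomposition: (0 3 4) (1 6) (2 5).
3 cycles.

3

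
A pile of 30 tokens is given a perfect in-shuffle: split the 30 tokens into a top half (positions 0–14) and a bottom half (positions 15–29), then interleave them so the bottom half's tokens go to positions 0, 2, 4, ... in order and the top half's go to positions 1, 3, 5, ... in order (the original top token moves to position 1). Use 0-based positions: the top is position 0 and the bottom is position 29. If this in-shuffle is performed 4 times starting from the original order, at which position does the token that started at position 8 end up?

Track the token's position through each in-shuffle:
8 → 17 → 4 → 9 → 19

19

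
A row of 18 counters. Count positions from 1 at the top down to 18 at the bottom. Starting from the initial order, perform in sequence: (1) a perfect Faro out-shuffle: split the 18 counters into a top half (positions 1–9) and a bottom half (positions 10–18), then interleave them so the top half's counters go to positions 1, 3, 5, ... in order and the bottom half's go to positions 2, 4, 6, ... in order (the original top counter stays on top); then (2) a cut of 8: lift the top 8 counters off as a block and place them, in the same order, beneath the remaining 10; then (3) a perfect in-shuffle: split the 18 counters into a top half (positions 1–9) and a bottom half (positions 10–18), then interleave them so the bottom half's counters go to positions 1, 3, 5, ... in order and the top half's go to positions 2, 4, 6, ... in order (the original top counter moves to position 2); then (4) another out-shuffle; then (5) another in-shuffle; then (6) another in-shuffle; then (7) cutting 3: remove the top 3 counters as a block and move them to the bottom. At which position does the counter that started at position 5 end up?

Track the counter from position 5 forward through each operation:
  after op 1 (out-shuffle): 5 → 9
  after op 2 (cut 8): 9 → 1
  after op 3 (in-shuffle): 1 → 2
  after op 4 (out-shuffle): 2 → 3
  after op 5 (in-shuffle): 3 → 6
  after op 6 (in-shuffle): 6 → 12
  after op 7 (cut 3): 12 → 9

9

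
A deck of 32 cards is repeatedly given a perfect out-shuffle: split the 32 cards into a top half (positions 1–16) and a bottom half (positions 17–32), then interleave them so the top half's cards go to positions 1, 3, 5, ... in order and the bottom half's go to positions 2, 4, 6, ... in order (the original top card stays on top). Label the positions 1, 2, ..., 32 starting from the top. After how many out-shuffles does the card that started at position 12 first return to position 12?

Follow position 12 under repeated out-shuffles:
12 → 23 → 14 → 27 → 22 → 12
It first returns after 5 out-shuffles.

5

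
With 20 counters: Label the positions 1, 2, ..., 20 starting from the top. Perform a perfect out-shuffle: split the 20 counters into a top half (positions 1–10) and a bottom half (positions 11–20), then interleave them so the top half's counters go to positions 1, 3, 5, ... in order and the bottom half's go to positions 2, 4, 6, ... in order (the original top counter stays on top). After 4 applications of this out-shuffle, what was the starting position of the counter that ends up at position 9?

11

Work backwards from position 9, undoing one out-shuffle at a time:
9 ← 5 ← 3 ← 2 ← 11
So the counter now at position 9 started at position 11.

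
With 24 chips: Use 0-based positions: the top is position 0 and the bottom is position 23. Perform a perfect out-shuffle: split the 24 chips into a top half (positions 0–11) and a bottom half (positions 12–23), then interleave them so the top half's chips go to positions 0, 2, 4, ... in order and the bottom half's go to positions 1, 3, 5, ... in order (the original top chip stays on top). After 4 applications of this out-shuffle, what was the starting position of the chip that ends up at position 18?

4

Work backwards from position 18, undoing one out-shuffle at a time:
18 ← 9 ← 16 ← 8 ← 4
So the chip now at position 18 started at position 4.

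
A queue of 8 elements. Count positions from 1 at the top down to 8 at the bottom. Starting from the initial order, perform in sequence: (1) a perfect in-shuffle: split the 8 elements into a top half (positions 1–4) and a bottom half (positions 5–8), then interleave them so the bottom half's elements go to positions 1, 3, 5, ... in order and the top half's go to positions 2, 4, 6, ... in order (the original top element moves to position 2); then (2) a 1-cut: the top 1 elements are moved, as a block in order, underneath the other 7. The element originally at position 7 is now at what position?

4

Track the element from position 7 forward through each operation:
  after op 1 (in-shuffle): 7 → 5
  after op 2 (cut 1): 5 → 4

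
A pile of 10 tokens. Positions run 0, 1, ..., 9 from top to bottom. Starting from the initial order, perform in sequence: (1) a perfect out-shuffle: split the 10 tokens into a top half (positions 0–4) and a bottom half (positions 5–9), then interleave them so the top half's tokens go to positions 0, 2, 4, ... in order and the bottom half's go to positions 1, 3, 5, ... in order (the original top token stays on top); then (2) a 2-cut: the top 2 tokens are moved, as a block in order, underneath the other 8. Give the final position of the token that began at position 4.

6

Track the token from position 4 forward through each operation:
  after op 1 (out-shuffle): 4 → 8
  after op 2 (cut 2): 8 → 6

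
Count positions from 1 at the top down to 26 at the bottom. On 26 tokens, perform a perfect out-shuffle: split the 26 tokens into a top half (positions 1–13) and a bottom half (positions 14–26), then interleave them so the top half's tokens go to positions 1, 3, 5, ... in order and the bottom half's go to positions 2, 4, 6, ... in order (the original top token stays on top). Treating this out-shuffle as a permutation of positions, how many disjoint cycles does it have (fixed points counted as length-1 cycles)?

Trace each unvisited position around until it returns:
(1) (2 3 5 9 17 8 ... len 20) (6 11 21 16) (26)
4 cycles in total.

4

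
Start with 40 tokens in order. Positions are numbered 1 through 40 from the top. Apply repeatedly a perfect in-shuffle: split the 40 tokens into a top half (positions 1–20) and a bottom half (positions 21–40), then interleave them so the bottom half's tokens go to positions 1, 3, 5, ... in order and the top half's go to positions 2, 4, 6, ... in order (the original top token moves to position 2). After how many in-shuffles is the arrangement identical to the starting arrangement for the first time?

20

The in-shuffle permutes the 40 positions with cycle lengths [20, 20].
Every token is home exactly when every cycle has completed a whole number of laps, i.e. after lcm(20) = 20 in-shuffles.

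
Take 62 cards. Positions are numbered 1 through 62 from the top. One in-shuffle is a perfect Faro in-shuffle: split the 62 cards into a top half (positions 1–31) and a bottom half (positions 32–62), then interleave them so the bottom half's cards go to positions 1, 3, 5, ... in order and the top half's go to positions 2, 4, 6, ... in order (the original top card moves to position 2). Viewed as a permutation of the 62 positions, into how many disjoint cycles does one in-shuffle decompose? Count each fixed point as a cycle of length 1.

Trace each unvisited position around until it returns:
(1 2 4 8 16 32) (3 6 12 24 48 33) (5 10 20 40 17 34) (7 14 28 56 49 35) (9 18 36) (11 22 44 25 50 37) (13 26 52 41 19 38) (15 30 60 57 51 39) ... plus 4 more
12 cycles in total.

12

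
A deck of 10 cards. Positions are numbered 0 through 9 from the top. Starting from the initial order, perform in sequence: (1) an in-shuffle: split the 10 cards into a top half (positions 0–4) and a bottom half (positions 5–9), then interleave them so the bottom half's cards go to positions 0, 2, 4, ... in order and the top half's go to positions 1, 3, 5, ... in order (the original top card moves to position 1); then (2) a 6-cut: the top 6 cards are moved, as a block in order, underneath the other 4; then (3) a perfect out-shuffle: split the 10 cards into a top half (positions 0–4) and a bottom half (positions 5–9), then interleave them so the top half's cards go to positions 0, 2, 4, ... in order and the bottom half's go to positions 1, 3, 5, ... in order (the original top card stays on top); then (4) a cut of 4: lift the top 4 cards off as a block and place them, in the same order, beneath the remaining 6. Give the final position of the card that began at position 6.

9

Track the card from position 6 forward through each operation:
  after op 1 (in-shuffle): 6 → 2
  after op 2 (cut 6): 2 → 6
  after op 3 (out-shuffle): 6 → 3
  after op 4 (cut 4): 3 → 9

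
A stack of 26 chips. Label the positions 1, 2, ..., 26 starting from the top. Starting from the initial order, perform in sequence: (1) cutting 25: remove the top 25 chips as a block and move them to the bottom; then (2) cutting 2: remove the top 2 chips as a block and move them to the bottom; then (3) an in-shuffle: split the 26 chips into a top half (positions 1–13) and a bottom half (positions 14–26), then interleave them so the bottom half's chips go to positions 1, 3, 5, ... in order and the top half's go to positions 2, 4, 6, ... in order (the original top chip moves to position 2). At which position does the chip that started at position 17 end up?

Track the chip from position 17 forward through each operation:
  after op 1 (cut 25): 17 → 18
  after op 2 (cut 2): 18 → 16
  after op 3 (in-shuffle): 16 → 5

5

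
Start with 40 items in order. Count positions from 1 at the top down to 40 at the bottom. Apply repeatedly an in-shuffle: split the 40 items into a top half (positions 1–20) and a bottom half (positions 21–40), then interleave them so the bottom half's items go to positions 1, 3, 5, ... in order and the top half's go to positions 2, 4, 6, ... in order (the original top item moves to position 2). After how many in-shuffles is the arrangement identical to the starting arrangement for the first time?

20

The in-shuffle permutes the 40 positions with cycle lengths [20, 20].
Every item is home exactly when every cycle has completed a whole number of laps, i.e. after lcm(20) = 20 in-shuffles.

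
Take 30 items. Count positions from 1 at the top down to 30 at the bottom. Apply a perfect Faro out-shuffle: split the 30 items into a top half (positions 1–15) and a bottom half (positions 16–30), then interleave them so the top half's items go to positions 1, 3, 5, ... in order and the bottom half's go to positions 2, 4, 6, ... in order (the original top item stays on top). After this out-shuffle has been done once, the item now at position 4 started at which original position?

Work backwards from position 4, undoing one out-shuffle at a time:
4 ← 17
So the item now at position 4 started at position 17.

17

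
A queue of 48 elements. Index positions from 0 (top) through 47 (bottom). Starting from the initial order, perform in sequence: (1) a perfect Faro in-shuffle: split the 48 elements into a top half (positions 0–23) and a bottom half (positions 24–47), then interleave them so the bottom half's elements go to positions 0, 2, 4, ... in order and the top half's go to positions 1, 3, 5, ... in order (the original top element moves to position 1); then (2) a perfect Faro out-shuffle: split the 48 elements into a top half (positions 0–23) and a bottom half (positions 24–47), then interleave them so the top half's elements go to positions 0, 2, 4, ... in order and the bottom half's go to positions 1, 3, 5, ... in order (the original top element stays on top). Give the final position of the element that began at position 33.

Track the element from position 33 forward through each operation:
  after op 1 (in-shuffle): 33 → 18
  after op 2 (out-shuffle): 18 → 36

36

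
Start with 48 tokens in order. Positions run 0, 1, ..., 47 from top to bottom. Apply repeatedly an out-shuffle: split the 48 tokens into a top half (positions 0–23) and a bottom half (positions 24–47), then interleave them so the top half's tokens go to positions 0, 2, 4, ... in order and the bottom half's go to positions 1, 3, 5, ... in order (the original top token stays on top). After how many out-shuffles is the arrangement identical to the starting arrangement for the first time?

23

The out-shuffle permutes the 48 positions with cycle lengths [1, 1, 23, 23].
Every token is home exactly when every cycle has completed a whole number of laps, i.e. after lcm(1, 23) = 23 out-shuffles.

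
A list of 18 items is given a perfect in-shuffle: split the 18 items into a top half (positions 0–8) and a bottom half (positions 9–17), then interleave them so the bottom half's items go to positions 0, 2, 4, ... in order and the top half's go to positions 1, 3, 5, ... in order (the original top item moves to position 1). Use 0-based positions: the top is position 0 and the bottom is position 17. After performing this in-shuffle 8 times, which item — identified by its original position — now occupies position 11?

13

Work backwards from position 11, undoing one in-shuffle at a time:
11 ← 5 ← 2 ← 10 ← 14 ← 16 ← 17 ← 8 ← 13
So the item now at position 11 started at position 13.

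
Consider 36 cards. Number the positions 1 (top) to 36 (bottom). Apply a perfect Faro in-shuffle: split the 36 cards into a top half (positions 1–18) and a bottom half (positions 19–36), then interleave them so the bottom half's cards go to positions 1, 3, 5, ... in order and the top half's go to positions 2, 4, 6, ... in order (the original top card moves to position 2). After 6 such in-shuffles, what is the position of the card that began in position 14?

Track the card's position through each in-shuffle:
14 → 28 → 19 → 1 → 2 → 4 → 8

8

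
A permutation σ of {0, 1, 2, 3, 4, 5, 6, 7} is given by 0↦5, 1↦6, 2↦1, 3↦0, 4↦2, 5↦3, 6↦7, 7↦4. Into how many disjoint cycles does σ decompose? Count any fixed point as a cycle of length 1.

Cycle decomposition: (0 5 3) (1 6 7 4 2).
2 cycles.

2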